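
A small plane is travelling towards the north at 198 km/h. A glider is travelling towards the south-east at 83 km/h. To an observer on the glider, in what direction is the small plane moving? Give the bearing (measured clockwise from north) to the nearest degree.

347°

Taking east as x and north as y: small plane velocity = (0.000, 198.000) km/h; glider velocity = (58.690, -58.690) km/h.
Velocity of small plane relative to glider = (0.000, 198.000) − (58.690, -58.690) = (-58.690, 256.690) km/h.
Bearing = atan2(-58.69, 256.69) = 347.12° clockwise from north.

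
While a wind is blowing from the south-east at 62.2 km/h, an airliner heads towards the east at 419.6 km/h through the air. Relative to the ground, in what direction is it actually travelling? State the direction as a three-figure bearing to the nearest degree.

083°

Taking east as x and north as y: velocity relative to the air = (419.600, 0.000) km/h; the air relative to ground = (-43.982, 43.982) km/h.
Velocity relative to ground = (419.600, 0.000) + (-43.982, 43.982) = (375.618, 43.982) km/h.
Bearing = atan2(375.62, 43.98) = 83.32° clockwise from north.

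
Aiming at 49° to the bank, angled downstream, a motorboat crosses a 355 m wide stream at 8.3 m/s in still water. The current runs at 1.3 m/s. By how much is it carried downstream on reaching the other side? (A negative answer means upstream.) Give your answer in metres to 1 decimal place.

Perpendicular speed = 6.264 m/s; crossing time = 355 / 6.264 = 56.672 s.
Net downstream speed = 6.745 m/s.
Drift = 6.745 × 56.672 = 382.271 m (downstream).

382.3 m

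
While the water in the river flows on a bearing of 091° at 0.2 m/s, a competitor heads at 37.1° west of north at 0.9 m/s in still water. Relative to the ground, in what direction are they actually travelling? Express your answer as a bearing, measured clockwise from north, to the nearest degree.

Taking east as x and north as y: velocity relative to the water = (-0.543, 0.718) m/s; the water relative to ground = (0.200, -0.003) m/s.
Velocity relative to ground = (-0.543, 0.718) + (0.200, -0.003) = (-0.343, 0.714) m/s.
Bearing = atan2(-0.34, 0.71) = 334.36° clockwise from north.

334°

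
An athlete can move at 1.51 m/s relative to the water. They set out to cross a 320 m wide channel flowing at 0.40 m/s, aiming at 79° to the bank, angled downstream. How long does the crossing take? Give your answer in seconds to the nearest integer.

216 s

The component of the athlete's velocity perpendicular to the bank is 1.51 × sin 79° = 1.482 m/s.
Only the cross-stream component determines the crossing time; the current contributes nothing perpendicular to the bank.
Time = 320 / 1.482 = 215.887 s.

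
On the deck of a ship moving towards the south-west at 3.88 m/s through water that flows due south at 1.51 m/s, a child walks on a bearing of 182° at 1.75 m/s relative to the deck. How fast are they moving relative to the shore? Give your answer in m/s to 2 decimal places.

6.63 m/s

In east/north components (m/s): child relative to ship = (-0.061, -1.749); ship relative to water = (-2.744, -2.744); water relative to ground = (0.000, -1.510).
Sum = (-2.805, -6.003) m/s.
Speed = |(-2.805, -6.003)| = 6.625 m/s.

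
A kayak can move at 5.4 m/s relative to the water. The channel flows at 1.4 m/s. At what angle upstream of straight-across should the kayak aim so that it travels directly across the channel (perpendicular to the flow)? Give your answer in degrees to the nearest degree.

To cancel the current, the upstream component of the kayak's velocity must equal the flow: 5.4 sin θ = 1.4.
sin θ = 1.4 / 5.4 = 0.2593.
θ = arcsin(0.2593) = 15.026°.

15°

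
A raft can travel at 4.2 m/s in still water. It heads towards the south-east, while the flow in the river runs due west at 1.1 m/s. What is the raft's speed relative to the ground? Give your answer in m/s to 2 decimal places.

3.51 m/s

Taking east as x and north as y: velocity relative to the water = (2.970, -2.970) m/s; the water relative to ground = (-1.100, 0.000) m/s.
Velocity relative to ground = (2.970, -2.970) + (-1.100, 0.000) = (1.870, -2.970) m/s.
Speed = |(1.870, -2.970)| = 3.509 m/s.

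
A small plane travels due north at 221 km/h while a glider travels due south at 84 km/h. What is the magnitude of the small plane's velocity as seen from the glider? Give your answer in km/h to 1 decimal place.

305.0 km/h

Taking east as x and north as y: small plane velocity = (0.000, 221.000) km/h; glider velocity = (0.000, -84.000) km/h.
Velocity of small plane relative to glider = (0.000, 221.000) − (0.000, -84.000) = (0.000, 305.000) km/h.
Magnitude = |(0.000, 305.000)| = 305.000 km/h.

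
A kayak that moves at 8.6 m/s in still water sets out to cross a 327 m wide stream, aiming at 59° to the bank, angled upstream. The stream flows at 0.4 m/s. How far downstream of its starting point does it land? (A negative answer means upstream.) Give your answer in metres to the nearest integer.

Perpendicular speed = 7.372 m/s; crossing time = 327 / 7.372 = 44.359 s.
Net downstream speed = -4.029 m/s.
Drift = -4.029 × 44.359 = -178.738 m (upstream).

-179 m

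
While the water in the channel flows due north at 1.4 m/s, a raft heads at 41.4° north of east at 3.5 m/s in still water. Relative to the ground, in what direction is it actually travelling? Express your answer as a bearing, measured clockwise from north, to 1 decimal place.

035.3°

Taking east as x and north as y: velocity relative to the water = (2.625, 2.315) m/s; the water relative to ground = (0.000, 1.400) m/s.
Velocity relative to ground = (2.625, 2.315) + (0.000, 1.400) = (2.625, 3.715) m/s.
Bearing = atan2(2.63, 3.71) = 35.25° clockwise from north.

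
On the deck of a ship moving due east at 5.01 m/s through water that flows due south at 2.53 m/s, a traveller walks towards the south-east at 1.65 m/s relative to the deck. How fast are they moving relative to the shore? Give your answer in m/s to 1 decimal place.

7.2 m/s

In east/north components (m/s): traveller relative to ship = (1.167, -1.167); ship relative to water = (5.010, 0.000); water relative to ground = (0.000, -2.530).
Sum = (6.177, -3.697) m/s.
Speed = |(6.177, -3.697)| = 7.198 m/s.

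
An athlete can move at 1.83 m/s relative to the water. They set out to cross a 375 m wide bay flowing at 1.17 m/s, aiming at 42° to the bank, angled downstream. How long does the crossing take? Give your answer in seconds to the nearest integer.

The component of the athlete's velocity perpendicular to the bank is 1.83 × sin 42° = 1.225 m/s.
The current is parallel to the bank, so it does not affect the crossing time.
Time = 375 / 1.225 = 306.245 s.

306 s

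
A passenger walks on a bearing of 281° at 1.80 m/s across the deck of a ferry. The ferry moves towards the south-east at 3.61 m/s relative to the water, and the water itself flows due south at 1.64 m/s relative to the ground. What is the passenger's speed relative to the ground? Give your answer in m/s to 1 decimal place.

In east/north components (m/s): passenger relative to ferry = (-1.767, 0.343); ferry relative to water = (2.553, -2.553); water relative to ground = (0.000, -1.640).
Sum = (0.786, -3.849) m/s.
Speed = |(0.786, -3.849)| = 3.929 m/s.

3.9 m/s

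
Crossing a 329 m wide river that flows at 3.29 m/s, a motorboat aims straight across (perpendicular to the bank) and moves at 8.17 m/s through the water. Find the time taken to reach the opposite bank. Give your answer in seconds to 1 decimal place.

40.3 s

The component of the motorboat's velocity perpendicular to the bank is 8.17 m/s.
The current is parallel to the bank, so it does not affect the crossing time.
Time = 329 / 8.170 = 40.269 s.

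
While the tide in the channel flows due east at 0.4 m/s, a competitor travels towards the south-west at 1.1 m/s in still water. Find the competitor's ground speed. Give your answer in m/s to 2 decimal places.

0.86 m/s

Taking east as x and north as y: velocity relative to the water = (-0.778, -0.778) m/s; the water relative to ground = (0.400, 0.000) m/s.
Velocity relative to ground = (-0.778, -0.778) + (0.400, 0.000) = (-0.378, -0.778) m/s.
Speed = |(-0.378, -0.778)| = 0.865 m/s.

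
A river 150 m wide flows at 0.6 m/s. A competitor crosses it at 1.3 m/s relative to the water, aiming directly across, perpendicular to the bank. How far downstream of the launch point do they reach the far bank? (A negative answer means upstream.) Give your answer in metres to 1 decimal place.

69.2 m

Perpendicular speed = 1.300 m/s; crossing time = 150 / 1.300 = 115.385 s.
Net downstream speed = 0.600 m/s.
Drift = 0.600 × 115.385 = 69.231 m (downstream).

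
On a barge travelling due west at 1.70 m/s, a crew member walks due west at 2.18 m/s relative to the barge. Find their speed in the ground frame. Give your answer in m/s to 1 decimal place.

3.9 m/s

Taking east as x and north as y: barge velocity = (-1.700, 0.000) m/s; crew member velocity relative to barge = (-2.180, 0.000) m/s.
Velocity relative to ground = (-1.700, 0.000) + (-2.180, 0.000) = (-3.880, 0.000) m/s.
Speed = |(-3.880, 0.000)| = 3.880 m/s.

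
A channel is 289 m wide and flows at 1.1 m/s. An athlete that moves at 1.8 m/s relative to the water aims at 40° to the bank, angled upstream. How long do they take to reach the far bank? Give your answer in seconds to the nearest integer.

250 s

The component of the athlete's velocity perpendicular to the bank is 1.8 × sin 40° = 1.157 m/s.
The flow acts along the bank and has no component across it.
Time = 289 / 1.157 = 249.780 s.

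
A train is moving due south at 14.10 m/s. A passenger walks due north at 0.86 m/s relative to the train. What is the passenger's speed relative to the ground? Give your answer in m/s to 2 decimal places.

Taking east as x and north as y: train velocity = (0.000, -14.100) m/s; passenger velocity relative to train = (0.000, 0.860) m/s.
Velocity relative to ground = (0.000, -14.100) + (0.000, 0.860) = (0.000, -13.240) m/s.
Speed = |(0.000, -13.240)| = 13.240 m/s.

13.24 m/s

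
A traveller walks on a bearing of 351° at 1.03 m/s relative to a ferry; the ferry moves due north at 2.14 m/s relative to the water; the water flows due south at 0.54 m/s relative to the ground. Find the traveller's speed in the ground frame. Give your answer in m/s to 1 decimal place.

In east/north components (m/s): traveller relative to ferry = (-0.161, 1.017); ferry relative to water = (0.000, 2.140); water relative to ground = (0.000, -0.540).
Sum = (-0.161, 2.617) m/s.
Speed = |(-0.161, 2.617)| = 2.622 m/s.

2.6 m/s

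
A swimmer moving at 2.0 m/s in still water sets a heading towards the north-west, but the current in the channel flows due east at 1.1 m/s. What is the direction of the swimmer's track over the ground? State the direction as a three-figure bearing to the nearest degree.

347°

Taking east as x and north as y: velocity relative to the water = (-1.414, 1.414) m/s; the water relative to ground = (1.100, 0.000) m/s.
Velocity relative to ground = (-1.414, 1.414) + (1.100, 0.000) = (-0.314, 1.414) m/s.
Bearing = atan2(-0.31, 1.41) = 347.47° clockwise from north.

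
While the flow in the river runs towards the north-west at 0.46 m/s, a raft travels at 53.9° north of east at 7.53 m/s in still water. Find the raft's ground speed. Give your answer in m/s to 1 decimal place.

Taking east as x and north as y: velocity relative to the water = (4.437, 6.084) m/s; the water relative to ground = (-0.325, 0.325) m/s.
Velocity relative to ground = (4.437, 6.084) + (-0.325, 0.325) = (4.111, 6.409) m/s.
Speed = |(4.111, 6.409)| = 7.615 m/s.

7.6 m/s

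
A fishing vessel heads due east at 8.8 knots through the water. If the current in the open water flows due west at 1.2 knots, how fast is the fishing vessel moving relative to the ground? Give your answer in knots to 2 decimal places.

7.60 knots

Taking east as x and north as y: velocity relative to the water = (8.800, 0.000) knots; the water relative to ground = (-1.200, 0.000) knots.
Velocity relative to ground = (8.800, 0.000) + (-1.200, 0.000) = (7.600, 0.000) knots.
Speed = |(7.600, 0.000)| = 7.600 knots.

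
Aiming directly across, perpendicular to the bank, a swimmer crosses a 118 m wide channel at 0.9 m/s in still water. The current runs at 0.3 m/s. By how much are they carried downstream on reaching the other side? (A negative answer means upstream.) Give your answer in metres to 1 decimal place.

39.3 m

Perpendicular speed = 0.900 m/s; crossing time = 118 / 0.900 = 131.111 s.
Net downstream speed = 0.300 m/s.
Drift = 0.300 × 131.111 = 39.333 m (downstream).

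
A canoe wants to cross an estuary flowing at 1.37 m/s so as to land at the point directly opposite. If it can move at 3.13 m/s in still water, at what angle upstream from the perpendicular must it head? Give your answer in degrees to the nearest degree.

26°

To cancel the current, the upstream component of the canoe's velocity must equal the flow: 3.13 sin θ = 1.37.
sin θ = 1.37 / 3.13 = 0.4377.
θ = arcsin(0.4377) = 25.957°.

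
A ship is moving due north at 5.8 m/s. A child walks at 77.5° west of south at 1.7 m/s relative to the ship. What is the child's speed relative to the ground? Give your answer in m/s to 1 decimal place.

5.7 m/s

Taking east as x and north as y: ship velocity = (0.000, 5.800) m/s; child velocity relative to ship = (-1.660, -0.368) m/s.
Velocity relative to ground = (0.000, 5.800) + (-1.660, -0.368) = (-1.660, 5.432) m/s.
Speed = |(-1.660, 5.432)| = 5.680 m/s.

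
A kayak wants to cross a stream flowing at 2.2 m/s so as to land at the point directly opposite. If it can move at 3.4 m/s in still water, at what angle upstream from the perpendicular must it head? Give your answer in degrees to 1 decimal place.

To cancel the current, the upstream component of the kayak's velocity must equal the flow: 3.4 sin θ = 2.2.
sin θ = 2.2 / 3.4 = 0.6471.
θ = arcsin(0.6471) = 40.320°.

40.3°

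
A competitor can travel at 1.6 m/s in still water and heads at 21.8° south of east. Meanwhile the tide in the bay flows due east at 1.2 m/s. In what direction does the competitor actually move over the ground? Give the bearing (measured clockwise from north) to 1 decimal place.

Taking east as x and north as y: velocity relative to the water = (1.486, -0.594) m/s; the water relative to ground = (1.200, 0.000) m/s.
Velocity relative to ground = (1.486, -0.594) + (1.200, 0.000) = (2.686, -0.594) m/s.
Bearing = atan2(2.69, -0.59) = 102.48° clockwise from north.

102.5°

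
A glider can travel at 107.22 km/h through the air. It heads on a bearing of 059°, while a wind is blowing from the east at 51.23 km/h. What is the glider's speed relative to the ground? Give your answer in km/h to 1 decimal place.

68.6 km/h

Taking east as x and north as y: velocity relative to the air = (91.905, 55.222) km/h; the air relative to ground = (-51.230, 0.000) km/h.
Velocity relative to ground = (91.905, 55.222) + (-51.230, 0.000) = (40.675, 55.222) km/h.
Speed = |(40.675, 55.222)| = 68.586 km/h.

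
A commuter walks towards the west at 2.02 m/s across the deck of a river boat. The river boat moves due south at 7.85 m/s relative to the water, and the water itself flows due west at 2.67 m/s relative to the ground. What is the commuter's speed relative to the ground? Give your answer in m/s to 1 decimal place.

In east/north components (m/s): commuter relative to river boat = (-2.020, 0.000); river boat relative to water = (0.000, -7.850); water relative to ground = (-2.670, 0.000).
Sum = (-4.690, -7.850) m/s.
Speed = |(-4.690, -7.850)| = 9.144 m/s.

9.1 m/s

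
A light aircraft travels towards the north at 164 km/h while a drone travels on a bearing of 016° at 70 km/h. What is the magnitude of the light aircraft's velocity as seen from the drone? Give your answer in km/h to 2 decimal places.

98.62 km/h

Taking east as x and north as y: light aircraft velocity = (0.000, 164.000) km/h; drone velocity = (19.295, 67.288) km/h.
Velocity of light aircraft relative to drone = (0.000, 164.000) − (19.295, 67.288) = (-19.295, 96.712) km/h.
Magnitude = |(-19.295, 96.712)| = 98.618 km/h.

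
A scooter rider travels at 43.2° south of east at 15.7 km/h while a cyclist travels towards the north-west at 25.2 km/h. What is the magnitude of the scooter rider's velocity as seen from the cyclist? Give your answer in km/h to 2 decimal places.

Taking east as x and north as y: scooter rider velocity = (11.445, -10.747) km/h; cyclist velocity = (-17.819, 17.819) km/h.
Velocity of scooter rider relative to cyclist = (11.445, -10.747) − (-17.819, 17.819) = (29.264, -28.566) km/h.
Magnitude = |(29.264, -28.566)| = 40.895 km/h.

40.90 km/h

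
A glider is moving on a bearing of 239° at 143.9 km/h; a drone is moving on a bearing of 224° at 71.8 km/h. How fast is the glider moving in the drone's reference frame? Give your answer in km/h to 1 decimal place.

76.8 km/h

Taking east as x and north as y: glider velocity = (-123.346, -74.114) km/h; drone velocity = (-49.876, -51.649) km/h.
Velocity of glider relative to drone = (-123.346, -74.114) − (-49.876, -51.649) = (-73.470, -22.465) km/h.
Magnitude = |(-73.470, -22.465)| = 76.828 km/h.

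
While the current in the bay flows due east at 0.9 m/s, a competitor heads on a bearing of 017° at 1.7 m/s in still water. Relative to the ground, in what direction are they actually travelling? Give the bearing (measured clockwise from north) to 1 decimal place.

Taking east as x and north as y: velocity relative to the water = (0.497, 1.626) m/s; the water relative to ground = (0.900, 0.000) m/s.
Velocity relative to ground = (0.497, 1.626) + (0.900, 0.000) = (1.397, 1.626) m/s.
Bearing = atan2(1.40, 1.63) = 40.67° clockwise from north.

040.7°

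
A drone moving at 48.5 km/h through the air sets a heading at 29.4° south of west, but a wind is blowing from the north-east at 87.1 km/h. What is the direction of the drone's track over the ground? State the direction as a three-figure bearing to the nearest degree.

Taking east as x and north as y: velocity relative to the air = (-42.254, -23.809) km/h; the air relative to ground = (-61.589, -61.589) km/h.
Velocity relative to ground = (-42.254, -23.809) + (-61.589, -61.589) = (-103.843, -85.398) km/h.
Bearing = atan2(-103.84, -85.40) = 230.57° clockwise from north.

231°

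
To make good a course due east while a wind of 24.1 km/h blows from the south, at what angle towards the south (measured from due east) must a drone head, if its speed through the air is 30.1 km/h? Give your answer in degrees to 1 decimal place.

53.2°

The wind pushes perpendicular to the desired track; the heading must have a component into the wind equal to 24.1 km/h: 30.1 sin θ = 24.1.
sin θ = 0.8007, so θ = 53.194°.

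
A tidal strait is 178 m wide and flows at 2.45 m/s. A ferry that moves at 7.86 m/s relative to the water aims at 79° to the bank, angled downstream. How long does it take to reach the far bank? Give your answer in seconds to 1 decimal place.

23.1 s

The component of the ferry's velocity perpendicular to the bank is 7.86 × sin 79° = 7.716 m/s.
The current is parallel to the bank, so it does not affect the crossing time.
Time = 178 / 7.716 = 23.070 s.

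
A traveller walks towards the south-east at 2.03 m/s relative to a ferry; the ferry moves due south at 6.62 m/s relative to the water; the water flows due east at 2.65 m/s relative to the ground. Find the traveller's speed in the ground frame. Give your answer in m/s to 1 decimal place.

In east/north components (m/s): traveller relative to ferry = (1.435, -1.435); ferry relative to water = (0.000, -6.620); water relative to ground = (2.650, 0.000).
Sum = (4.085, -8.055) m/s.
Speed = |(4.085, -8.055)| = 9.032 m/s.

9.0 m/s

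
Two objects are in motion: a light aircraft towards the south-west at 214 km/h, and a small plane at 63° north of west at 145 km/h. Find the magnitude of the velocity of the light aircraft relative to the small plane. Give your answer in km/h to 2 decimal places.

293.26 km/h

Taking east as x and north as y: light aircraft velocity = (-151.321, -151.321) km/h; small plane velocity = (-65.829, 129.196) km/h.
Velocity of light aircraft relative to small plane = (-151.321, -151.321) − (-65.829, 129.196) = (-85.492, -280.517) km/h.
Magnitude = |(-85.492, -280.517)| = 293.255 km/h.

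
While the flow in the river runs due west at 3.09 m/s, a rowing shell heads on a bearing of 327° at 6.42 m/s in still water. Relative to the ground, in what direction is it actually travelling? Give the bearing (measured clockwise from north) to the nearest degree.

309°

Taking east as x and north as y: velocity relative to the water = (-3.497, 5.384) m/s; the water relative to ground = (-3.090, 0.000) m/s.
Velocity relative to ground = (-3.497, 5.384) + (-3.090, 0.000) = (-6.587, 5.384) m/s.
Bearing = atan2(-6.59, 5.38) = 309.26° clockwise from north.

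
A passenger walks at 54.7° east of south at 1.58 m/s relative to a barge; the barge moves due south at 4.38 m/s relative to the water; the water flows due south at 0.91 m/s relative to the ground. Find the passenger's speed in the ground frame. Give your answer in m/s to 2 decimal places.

6.34 m/s

In east/north components (m/s): passenger relative to barge = (1.289, -0.913); barge relative to water = (0.000, -4.380); water relative to ground = (0.000, -0.910).
Sum = (1.289, -6.203) m/s.
Speed = |(1.289, -6.203)| = 6.336 m/s.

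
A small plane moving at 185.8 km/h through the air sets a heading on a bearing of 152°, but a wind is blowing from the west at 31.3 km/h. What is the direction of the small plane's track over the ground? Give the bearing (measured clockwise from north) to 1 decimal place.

Taking east as x and north as y: velocity relative to the air = (87.228, -164.052) km/h; the air relative to ground = (31.300, 0.000) km/h.
Velocity relative to ground = (87.228, -164.052) + (31.300, 0.000) = (118.528, -164.052) km/h.
Bearing = atan2(118.53, -164.05) = 144.15° clockwise from north.

144.2°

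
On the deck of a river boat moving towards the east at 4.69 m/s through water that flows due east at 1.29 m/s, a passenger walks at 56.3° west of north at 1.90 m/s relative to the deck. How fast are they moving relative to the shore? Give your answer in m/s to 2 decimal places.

In east/north components (m/s): passenger relative to river boat = (-1.581, 1.054); river boat relative to water = (4.690, 0.000); water relative to ground = (1.290, 0.000).
Sum = (4.399, 1.054) m/s.
Speed = |(4.399, 1.054)| = 4.524 m/s.

4.52 m/s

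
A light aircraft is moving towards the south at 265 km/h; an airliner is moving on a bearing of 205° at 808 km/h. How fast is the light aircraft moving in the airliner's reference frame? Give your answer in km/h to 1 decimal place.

Taking east as x and north as y: light aircraft velocity = (0.000, -265.000) km/h; airliner velocity = (-341.476, -732.297) km/h.
Velocity of light aircraft relative to airliner = (0.000, -265.000) − (-341.476, -732.297) = (341.476, 467.297) km/h.
Magnitude = |(341.476, 467.297)| = 578.767 km/h.

578.8 km/h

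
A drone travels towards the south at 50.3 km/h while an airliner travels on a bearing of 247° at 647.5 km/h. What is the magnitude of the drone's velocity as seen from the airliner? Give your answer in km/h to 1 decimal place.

629.6 km/h

Taking east as x and north as y: drone velocity = (0.000, -50.300) km/h; airliner velocity = (-596.027, -252.998) km/h.
Velocity of drone relative to airliner = (0.000, -50.300) − (-596.027, -252.998) = (596.027, 202.698) km/h.
Magnitude = |(596.027, 202.698)| = 629.551 km/h.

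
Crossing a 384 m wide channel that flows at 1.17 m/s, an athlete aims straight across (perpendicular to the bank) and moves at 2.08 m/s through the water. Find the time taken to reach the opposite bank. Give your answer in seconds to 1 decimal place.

184.6 s

The component of the athlete's velocity perpendicular to the bank is 2.08 m/s.
The flow acts along the bank and has no component across it.
Time = 384 / 2.080 = 184.615 s.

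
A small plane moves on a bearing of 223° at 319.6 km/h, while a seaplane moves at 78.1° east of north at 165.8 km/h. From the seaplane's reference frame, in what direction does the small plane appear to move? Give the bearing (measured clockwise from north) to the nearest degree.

Taking east as x and north as y: small plane velocity = (-217.967, -233.741) km/h; seaplane velocity = (162.237, 34.189) km/h.
Velocity of small plane relative to seaplane = (-217.967, -233.741) − (162.237, 34.189) = (-380.203, -267.929) km/h.
Bearing = atan2(-380.20, -267.93) = 234.83° clockwise from north.

235°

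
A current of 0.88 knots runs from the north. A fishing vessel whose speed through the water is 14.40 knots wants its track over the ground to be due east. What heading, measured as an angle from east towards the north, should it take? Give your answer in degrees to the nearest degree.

4°

The current pushes perpendicular to the desired track; the heading must have a component into the current equal to 0.88 knots: 14.40 sin θ = 0.88.
sin θ = 0.0611, so θ = 3.504°.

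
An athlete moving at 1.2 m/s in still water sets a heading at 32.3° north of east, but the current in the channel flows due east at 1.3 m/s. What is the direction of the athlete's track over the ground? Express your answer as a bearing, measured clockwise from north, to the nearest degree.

075°

Taking east as x and north as y: velocity relative to the water = (1.014, 0.641) m/s; the water relative to ground = (1.300, 0.000) m/s.
Velocity relative to ground = (1.014, 0.641) + (1.300, 0.000) = (2.314, 0.641) m/s.
Bearing = atan2(2.31, 0.64) = 74.51° clockwise from north.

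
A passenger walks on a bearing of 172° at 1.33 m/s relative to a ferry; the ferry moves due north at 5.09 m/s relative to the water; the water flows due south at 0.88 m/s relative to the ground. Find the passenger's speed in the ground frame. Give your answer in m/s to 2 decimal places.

In east/north components (m/s): passenger relative to ferry = (0.185, -1.317); ferry relative to water = (0.000, 5.090); water relative to ground = (0.000, -0.880).
Sum = (0.185, 2.893) m/s.
Speed = |(0.185, 2.893)| = 2.899 m/s.

2.90 m/s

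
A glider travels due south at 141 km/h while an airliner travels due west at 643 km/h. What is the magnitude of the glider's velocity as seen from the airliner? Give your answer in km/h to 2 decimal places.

658.28 km/h

Taking east as x and north as y: glider velocity = (0.000, -141.000) km/h; airliner velocity = (-643.000, 0.000) km/h.
Velocity of glider relative to airliner = (0.000, -141.000) − (-643.000, 0.000) = (643.000, -141.000) km/h.
Magnitude = |(643.000, -141.000)| = 658.278 km/h.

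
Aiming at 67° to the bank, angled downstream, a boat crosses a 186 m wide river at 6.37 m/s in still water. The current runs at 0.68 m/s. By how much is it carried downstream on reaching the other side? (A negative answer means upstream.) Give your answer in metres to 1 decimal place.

100.5 m

Perpendicular speed = 5.864 m/s; crossing time = 186 / 5.864 = 31.721 s.
Net downstream speed = 3.169 m/s.
Drift = 3.169 × 31.721 = 100.523 m (downstream).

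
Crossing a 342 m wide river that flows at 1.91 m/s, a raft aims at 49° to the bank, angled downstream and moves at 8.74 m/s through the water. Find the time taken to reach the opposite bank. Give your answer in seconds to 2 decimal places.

51.85 s

The component of the raft's velocity perpendicular to the bank is 8.74 × sin 49° = 6.596 m/s.
The flow acts along the bank and has no component across it.
Time = 342 / 6.596 = 51.848 s.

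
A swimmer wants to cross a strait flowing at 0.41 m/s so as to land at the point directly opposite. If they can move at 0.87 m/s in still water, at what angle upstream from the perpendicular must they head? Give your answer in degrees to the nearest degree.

To cancel the current, the upstream component of the swimmer's velocity must equal the flow: 0.87 sin θ = 0.41.
sin θ = 0.41 / 0.87 = 0.4713.
θ = arcsin(0.4713) = 28.116°.

28°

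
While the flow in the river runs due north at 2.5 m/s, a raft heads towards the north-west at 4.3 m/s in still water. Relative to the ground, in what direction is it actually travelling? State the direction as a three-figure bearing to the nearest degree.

331°

Taking east as x and north as y: velocity relative to the water = (-3.041, 3.041) m/s; the water relative to ground = (0.000, 2.500) m/s.
Velocity relative to ground = (-3.041, 3.041) + (0.000, 2.500) = (-3.041, 5.541) m/s.
Bearing = atan2(-3.04, 5.54) = 331.24° clockwise from north.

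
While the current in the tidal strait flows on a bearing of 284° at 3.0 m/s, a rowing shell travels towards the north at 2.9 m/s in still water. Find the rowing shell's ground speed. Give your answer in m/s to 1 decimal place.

4.6 m/s

Taking east as x and north as y: velocity relative to the water = (0.000, 2.900) m/s; the water relative to ground = (-2.911, 0.726) m/s.
Velocity relative to ground = (0.000, 2.900) + (-2.911, 0.726) = (-2.911, 3.626) m/s.
Speed = |(-2.911, 3.626)| = 4.650 m/s.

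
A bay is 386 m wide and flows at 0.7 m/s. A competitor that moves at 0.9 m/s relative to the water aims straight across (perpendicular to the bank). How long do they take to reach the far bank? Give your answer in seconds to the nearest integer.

429 s

The component of the competitor's velocity perpendicular to the bank is 0.9 m/s.
The flow acts along the bank and has no component across it.
Time = 386 / 0.900 = 428.889 s.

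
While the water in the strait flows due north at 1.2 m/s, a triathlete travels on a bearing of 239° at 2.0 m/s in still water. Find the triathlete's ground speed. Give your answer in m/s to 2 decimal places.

Taking east as x and north as y: velocity relative to the water = (-1.714, -1.030) m/s; the water relative to ground = (0.000, 1.200) m/s.
Velocity relative to ground = (-1.714, -1.030) + (0.000, 1.200) = (-1.714, 0.170) m/s.
Speed = |(-1.714, 0.170)| = 1.723 m/s.

1.72 m/s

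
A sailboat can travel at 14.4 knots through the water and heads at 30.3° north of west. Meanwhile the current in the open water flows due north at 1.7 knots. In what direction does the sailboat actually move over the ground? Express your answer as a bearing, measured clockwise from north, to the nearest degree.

Taking east as x and north as y: velocity relative to the water = (-12.433, 7.265) knots; the water relative to ground = (0.000, 1.700) knots.
Velocity relative to ground = (-12.433, 7.265) + (0.000, 1.700) = (-12.433, 8.965) knots.
Bearing = atan2(-12.43, 8.97) = 305.79° clockwise from north.

306°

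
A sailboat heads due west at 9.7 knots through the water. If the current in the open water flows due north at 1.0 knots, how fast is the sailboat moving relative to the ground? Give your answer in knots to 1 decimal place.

9.8 knots

Taking east as x and north as y: velocity relative to the water = (-9.700, 0.000) knots; the water relative to ground = (0.000, 1.000) knots.
Velocity relative to ground = (-9.700, 0.000) + (0.000, 1.000) = (-9.700, 1.000) knots.
Speed = |(-9.700, 1.000)| = 9.751 knots.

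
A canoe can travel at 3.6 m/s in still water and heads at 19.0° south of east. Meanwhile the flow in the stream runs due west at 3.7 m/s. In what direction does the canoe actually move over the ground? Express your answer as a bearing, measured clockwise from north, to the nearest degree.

194°

Taking east as x and north as y: velocity relative to the water = (3.404, -1.172) m/s; the water relative to ground = (-3.700, 0.000) m/s.
Velocity relative to ground = (3.404, -1.172) + (-3.700, 0.000) = (-0.296, -1.172) m/s.
Bearing = atan2(-0.30, -1.17) = 194.18° clockwise from north.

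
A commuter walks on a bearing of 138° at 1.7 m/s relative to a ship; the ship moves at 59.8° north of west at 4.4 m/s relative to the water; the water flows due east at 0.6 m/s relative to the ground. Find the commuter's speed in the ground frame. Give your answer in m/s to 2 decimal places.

2.58 m/s

In east/north components (m/s): commuter relative to ship = (1.138, -1.263); ship relative to water = (-2.213, 3.803); water relative to ground = (0.600, 0.000).
Sum = (-0.476, 2.539) m/s.
Speed = |(-0.476, 2.539)| = 2.584 m/s.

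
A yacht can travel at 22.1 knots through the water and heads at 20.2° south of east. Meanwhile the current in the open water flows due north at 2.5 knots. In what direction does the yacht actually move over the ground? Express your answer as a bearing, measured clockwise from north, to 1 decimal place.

103.9°

Taking east as x and north as y: velocity relative to the water = (20.741, -7.631) knots; the water relative to ground = (0.000, 2.500) knots.
Velocity relative to ground = (20.741, -7.631) + (0.000, 2.500) = (20.741, -5.131) knots.
Bearing = atan2(20.74, -5.13) = 103.90° clockwise from north.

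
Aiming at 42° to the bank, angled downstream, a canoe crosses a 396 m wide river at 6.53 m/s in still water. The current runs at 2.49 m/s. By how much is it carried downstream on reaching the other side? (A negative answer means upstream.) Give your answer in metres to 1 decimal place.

665.5 m

Perpendicular speed = 4.369 m/s; crossing time = 396 / 4.369 = 90.630 s.
Net downstream speed = 7.343 m/s.
Drift = 7.343 × 90.630 = 665.471 m (downstream).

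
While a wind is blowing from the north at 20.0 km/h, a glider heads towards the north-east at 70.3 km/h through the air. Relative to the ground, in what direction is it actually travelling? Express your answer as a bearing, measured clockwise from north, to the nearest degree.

Taking east as x and north as y: velocity relative to the air = (49.710, 49.710) km/h; the air relative to ground = (0.000, -20.000) km/h.
Velocity relative to ground = (49.710, 49.710) + (0.000, -20.000) = (49.710, 29.710) km/h.
Bearing = atan2(49.71, 29.71) = 59.13° clockwise from north.

059°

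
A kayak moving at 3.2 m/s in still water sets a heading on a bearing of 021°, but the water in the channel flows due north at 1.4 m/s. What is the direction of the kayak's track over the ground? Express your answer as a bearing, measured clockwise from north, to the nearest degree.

Taking east as x and north as y: velocity relative to the water = (1.147, 2.987) m/s; the water relative to ground = (0.000, 1.400) m/s.
Velocity relative to ground = (1.147, 2.987) + (0.000, 1.400) = (1.147, 4.387) m/s.
Bearing = atan2(1.15, 4.39) = 14.65° clockwise from north.

015°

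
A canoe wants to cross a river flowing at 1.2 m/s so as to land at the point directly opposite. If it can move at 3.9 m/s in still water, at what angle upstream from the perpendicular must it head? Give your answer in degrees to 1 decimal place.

To cancel the current, the upstream component of the canoe's velocity must equal the flow: 3.9 sin θ = 1.2.
sin θ = 1.2 / 3.9 = 0.3077.
θ = arcsin(0.3077) = 17.920°.

17.9°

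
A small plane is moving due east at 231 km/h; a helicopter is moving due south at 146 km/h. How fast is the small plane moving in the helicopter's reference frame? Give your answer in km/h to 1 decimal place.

273.3 km/h

Taking east as x and north as y: small plane velocity = (231.000, 0.000) km/h; helicopter velocity = (0.000, -146.000) km/h.
Velocity of small plane relative to helicopter = (231.000, 0.000) − (0.000, -146.000) = (231.000, 146.000) km/h.
Magnitude = |(231.000, 146.000)| = 273.271 km/h.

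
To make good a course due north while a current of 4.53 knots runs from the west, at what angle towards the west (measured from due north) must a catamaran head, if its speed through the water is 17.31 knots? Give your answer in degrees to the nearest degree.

The current pushes perpendicular to the desired track; the heading must have a component into the current equal to 4.53 knots: 17.31 sin θ = 4.53.
sin θ = 0.2617, so θ = 15.171°.

15°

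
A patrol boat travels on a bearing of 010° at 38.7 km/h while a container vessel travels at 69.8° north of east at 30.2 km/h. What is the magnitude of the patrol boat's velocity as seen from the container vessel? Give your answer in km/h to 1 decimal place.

Taking east as x and north as y: patrol boat velocity = (6.720, 38.112) km/h; container vessel velocity = (10.428, 28.342) km/h.
Velocity of patrol boat relative to container vessel = (6.720, 38.112) − (10.428, 28.342) = (-3.708, 9.770) km/h.
Magnitude = |(-3.708, 9.770)| = 10.450 km/h.

10.4 km/h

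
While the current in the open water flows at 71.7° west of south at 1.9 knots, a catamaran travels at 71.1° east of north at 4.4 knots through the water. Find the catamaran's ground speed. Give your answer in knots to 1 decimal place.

Taking east as x and north as y: velocity relative to the water = (4.163, 1.425) knots; the water relative to ground = (-1.804, -0.597) knots.
Velocity relative to ground = (4.163, 1.425) + (-1.804, -0.597) = (2.359, 0.829) knots.
Speed = |(2.359, 0.829)| = 2.500 knots.

2.5 knots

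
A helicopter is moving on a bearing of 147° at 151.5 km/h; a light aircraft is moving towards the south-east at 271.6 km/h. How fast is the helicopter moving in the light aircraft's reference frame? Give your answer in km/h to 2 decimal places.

Taking east as x and north as y: helicopter velocity = (82.513, -127.059) km/h; light aircraft velocity = (192.050, -192.050) km/h.
Velocity of helicopter relative to light aircraft = (82.513, -127.059) − (192.050, -192.050) = (-109.537, 64.992) km/h.
Magnitude = |(-109.537, 64.992)| = 127.367 km/h.

127.37 km/h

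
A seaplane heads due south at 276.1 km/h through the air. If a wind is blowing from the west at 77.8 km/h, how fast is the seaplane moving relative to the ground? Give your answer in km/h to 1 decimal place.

286.9 km/h

Taking east as x and north as y: velocity relative to the air = (0.000, -276.100) km/h; the air relative to ground = (77.800, 0.000) km/h.
Velocity relative to ground = (0.000, -276.100) + (77.800, 0.000) = (77.800, -276.100) km/h.
Speed = |(77.800, -276.100)| = 286.852 km/h.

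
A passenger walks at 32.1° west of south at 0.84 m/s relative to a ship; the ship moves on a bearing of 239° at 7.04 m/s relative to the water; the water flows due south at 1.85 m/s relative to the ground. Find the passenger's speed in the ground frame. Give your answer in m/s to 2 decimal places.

In east/north components (m/s): passenger relative to ship = (-0.446, -0.712); ship relative to water = (-6.034, -3.626); water relative to ground = (0.000, -1.850).
Sum = (-6.481, -6.187) m/s.
Speed = |(-6.481, -6.187)| = 8.960 m/s.

8.96 m/s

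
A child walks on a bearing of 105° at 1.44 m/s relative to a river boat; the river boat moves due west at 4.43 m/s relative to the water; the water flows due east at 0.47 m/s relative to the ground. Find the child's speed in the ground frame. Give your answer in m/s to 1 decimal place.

2.6 m/s

In east/north components (m/s): child relative to river boat = (1.391, -0.373); river boat relative to water = (-4.430, 0.000); water relative to ground = (0.470, 0.000).
Sum = (-2.569, -0.373) m/s.
Speed = |(-2.569, -0.373)| = 2.596 m/s.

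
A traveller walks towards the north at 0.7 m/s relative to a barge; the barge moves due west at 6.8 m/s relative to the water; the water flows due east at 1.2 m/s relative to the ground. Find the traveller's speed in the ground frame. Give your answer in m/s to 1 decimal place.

In east/north components (m/s): traveller relative to barge = (0.000, 0.700); barge relative to water = (-6.800, 0.000); water relative to ground = (1.200, 0.000).
Sum = (-5.600, 0.700) m/s.
Speed = |(-5.600, 0.700)| = 5.644 m/s.

5.6 m/s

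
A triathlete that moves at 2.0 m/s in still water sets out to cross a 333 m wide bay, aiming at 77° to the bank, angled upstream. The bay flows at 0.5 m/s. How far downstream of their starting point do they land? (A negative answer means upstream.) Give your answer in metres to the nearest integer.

9 m

Perpendicular speed = 1.949 m/s; crossing time = 333 / 1.949 = 170.880 s.
Net downstream speed = 0.050 m/s.
Drift = 0.050 × 170.880 = 8.561 m (downstream).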